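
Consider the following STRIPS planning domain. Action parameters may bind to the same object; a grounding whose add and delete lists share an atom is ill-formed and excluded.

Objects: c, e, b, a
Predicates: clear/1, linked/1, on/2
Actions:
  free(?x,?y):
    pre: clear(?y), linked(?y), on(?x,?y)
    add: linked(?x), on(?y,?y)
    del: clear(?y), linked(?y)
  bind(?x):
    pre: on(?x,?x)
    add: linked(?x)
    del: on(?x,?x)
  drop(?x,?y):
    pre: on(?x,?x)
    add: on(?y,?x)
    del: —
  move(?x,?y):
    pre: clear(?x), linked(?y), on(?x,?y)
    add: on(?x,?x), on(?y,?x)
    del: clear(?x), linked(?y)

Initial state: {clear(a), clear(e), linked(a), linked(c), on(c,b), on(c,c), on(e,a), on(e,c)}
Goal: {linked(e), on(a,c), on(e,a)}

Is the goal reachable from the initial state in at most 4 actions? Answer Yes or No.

Yes

1. free(e,a)  →  {clear(e), linked(c), linked(e), on(a,a), on(c,b), on(c,c), on(e,a), on(e,c)}
2. drop(c,a)  →  {clear(e), linked(c), linked(e), on(a,a), on(a,c), on(c,b), on(c,c), on(e,a), on(e,c)}
optimal plan length = 2; 2 ≤ 4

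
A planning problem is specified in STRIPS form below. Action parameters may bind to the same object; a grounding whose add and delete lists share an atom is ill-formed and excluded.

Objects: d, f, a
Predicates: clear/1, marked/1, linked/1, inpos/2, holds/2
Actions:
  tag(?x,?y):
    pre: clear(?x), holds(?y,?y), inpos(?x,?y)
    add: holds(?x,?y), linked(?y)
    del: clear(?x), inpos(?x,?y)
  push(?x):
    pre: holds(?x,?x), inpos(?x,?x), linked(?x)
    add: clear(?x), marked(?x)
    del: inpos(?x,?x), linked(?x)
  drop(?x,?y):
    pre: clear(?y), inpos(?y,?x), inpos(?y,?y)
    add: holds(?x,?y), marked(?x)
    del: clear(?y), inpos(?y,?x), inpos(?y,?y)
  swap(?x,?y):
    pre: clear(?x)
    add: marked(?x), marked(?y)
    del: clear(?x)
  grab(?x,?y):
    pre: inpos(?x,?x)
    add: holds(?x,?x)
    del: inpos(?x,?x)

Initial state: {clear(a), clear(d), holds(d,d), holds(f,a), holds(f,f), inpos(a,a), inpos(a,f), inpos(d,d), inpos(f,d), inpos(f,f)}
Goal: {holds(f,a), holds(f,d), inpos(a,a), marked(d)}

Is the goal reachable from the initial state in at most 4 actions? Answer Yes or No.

Yes

1. tag(a,f)  →  {clear(d), holds(a,f), holds(d,d), holds(f,a), holds(f,f), inpos(a,a), inpos(d,d), inpos(f,d), inpos(f,f), linked(f)}
2. push(f)  →  {clear(d), clear(f), holds(a,f), holds(d,d), holds(f,a), holds(f,f), inpos(a,a), inpos(d,d), inpos(f,d), marked(f)}
3. tag(f,d)  →  {clear(d), holds(a,f), holds(d,d), holds(f,a), holds(f,d), holds(f,f), inpos(a,a), inpos(d,d), linked(d), marked(f)}
4. push(d)  →  {clear(d), holds(a,f), holds(d,d), holds(f,a), holds(f,d), holds(f,f), inpos(a,a), marked(d), marked(f)}
optimal plan length = 4; 4 ≤ 4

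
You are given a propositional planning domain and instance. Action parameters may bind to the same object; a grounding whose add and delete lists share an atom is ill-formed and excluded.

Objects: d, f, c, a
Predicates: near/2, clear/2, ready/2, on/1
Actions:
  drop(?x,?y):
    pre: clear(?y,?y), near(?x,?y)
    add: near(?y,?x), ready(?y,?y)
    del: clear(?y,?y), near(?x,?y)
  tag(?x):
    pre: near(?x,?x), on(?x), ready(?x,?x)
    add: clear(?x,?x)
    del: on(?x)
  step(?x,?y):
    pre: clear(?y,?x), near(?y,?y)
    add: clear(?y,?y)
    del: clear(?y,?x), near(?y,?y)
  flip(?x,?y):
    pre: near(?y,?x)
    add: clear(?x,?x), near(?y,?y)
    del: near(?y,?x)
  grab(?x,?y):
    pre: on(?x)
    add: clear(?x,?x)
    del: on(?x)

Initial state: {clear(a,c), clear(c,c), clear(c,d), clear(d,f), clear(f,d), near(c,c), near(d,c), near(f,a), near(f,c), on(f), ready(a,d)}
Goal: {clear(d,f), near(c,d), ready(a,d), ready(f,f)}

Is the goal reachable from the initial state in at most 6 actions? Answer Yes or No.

Yes

1. drop(d,c)  →  {clear(a,c), clear(c,d), clear(d,f), clear(f,d), near(c,c), near(c,d), near(f,a), near(f,c), on(f), ready(a,d), ready(c,c)}
2. step(d,c)  →  {clear(a,c), clear(c,c), clear(d,f), clear(f,d), near(c,d), near(f,a), near(f,c), on(f), ready(a,d), ready(c,c)}
3. drop(f,c)  →  {clear(a,c), clear(d,f), clear(f,d), near(c,d), near(c,f), near(f,a), on(f), ready(a,d), ready(c,c)}
4. grab(f,d)  →  {clear(a,c), clear(d,f), clear(f,d), clear(f,f), near(c,d), near(c,f), near(f,a), ready(a,d), ready(c,c)}
5. drop(c,f)  →  {clear(a,c), clear(d,f), clear(f,d), near(c,d), near(f,a), near(f,c), ready(a,d), ready(c,c), ready(f,f)}
optimal plan length = 5; 5 ≤ 6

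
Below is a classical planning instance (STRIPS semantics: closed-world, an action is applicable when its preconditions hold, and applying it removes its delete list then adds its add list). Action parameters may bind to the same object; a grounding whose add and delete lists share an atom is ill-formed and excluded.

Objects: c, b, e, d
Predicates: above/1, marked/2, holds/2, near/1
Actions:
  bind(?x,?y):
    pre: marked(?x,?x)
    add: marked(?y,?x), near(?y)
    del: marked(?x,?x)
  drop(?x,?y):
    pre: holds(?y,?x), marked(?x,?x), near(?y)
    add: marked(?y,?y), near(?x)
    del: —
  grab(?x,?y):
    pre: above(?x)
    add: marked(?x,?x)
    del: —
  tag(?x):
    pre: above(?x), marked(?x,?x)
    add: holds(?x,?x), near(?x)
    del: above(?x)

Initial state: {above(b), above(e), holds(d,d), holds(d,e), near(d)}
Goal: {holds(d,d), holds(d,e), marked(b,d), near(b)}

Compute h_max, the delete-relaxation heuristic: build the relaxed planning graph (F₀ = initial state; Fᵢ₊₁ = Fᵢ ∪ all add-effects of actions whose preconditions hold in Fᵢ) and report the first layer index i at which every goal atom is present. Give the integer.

F0 = init (5 atoms)
F1 = F0 ∪ {marked(b,b), marked(e,e)}  (7 atoms)
F2 = F1 ∪ {holds(b,b), holds(e,e), marked(b,e), marked(c,b), marked(c,e), marked(d,b), marked(d,d), marked(d,e), marked(e,b), near(b), near(c), near(e)}  (19 atoms)
F3 = F2 ∪ {marked(b,d), marked(c,d), marked(e,d)}  (22 atoms)
goal ⊆ F3  ⇒  h_max = 3

3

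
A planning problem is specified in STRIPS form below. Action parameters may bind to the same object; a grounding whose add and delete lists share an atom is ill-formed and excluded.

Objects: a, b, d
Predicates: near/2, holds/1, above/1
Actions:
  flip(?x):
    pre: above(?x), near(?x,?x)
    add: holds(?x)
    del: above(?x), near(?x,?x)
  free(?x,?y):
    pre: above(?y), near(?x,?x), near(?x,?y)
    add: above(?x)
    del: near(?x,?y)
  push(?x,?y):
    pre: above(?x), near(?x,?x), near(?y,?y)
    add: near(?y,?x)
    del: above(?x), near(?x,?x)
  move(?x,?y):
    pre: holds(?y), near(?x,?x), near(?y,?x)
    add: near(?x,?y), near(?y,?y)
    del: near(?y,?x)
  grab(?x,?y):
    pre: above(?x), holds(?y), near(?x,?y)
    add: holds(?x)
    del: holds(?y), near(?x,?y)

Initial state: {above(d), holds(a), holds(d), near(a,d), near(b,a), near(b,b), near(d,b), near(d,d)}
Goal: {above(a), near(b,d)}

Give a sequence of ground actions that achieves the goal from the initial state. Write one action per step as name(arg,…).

1. move(b,d)  →  {above(d), holds(a), holds(d), near(a,d), near(b,a), near(b,b), near(b,d), near(d,d)}
2. move(d,a)  →  {above(d), holds(a), holds(d), near(a,a), near(b,a), near(b,b), near(b,d), near(d,a), near(d,d)}
3. move(a,d)  →  {above(d), holds(a), holds(d), near(a,a), near(a,d), near(b,a), near(b,b), near(b,d), near(d,d)}
4. free(a,d)  →  {above(a), above(d), holds(a), holds(d), near(a,a), near(b,a), near(b,b), near(b,d), near(d,d)}

move(b,d); move(d,a); move(a,d); free(a,d)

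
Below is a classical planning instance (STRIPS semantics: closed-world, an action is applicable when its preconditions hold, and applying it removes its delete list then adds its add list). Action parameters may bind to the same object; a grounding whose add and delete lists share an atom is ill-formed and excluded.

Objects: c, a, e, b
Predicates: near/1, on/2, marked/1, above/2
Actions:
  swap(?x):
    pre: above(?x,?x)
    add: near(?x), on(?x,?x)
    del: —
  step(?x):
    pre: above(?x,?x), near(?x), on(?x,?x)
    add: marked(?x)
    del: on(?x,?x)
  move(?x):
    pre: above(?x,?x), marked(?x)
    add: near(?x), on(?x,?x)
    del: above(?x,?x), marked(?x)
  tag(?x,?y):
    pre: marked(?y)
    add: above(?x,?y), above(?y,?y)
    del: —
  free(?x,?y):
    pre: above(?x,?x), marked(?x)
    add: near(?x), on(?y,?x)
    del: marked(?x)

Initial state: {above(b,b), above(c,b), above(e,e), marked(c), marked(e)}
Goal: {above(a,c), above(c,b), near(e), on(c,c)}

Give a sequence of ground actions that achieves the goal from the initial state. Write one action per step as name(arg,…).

1. swap(e)  →  {above(b,b), above(c,b), above(e,e), marked(c), marked(e), near(e), on(e,e)}
2. tag(a,c)  →  {above(a,c), above(b,b), above(c,b), above(c,c), above(e,e), marked(c), marked(e), near(e), on(e,e)}
3. swap(c)  →  {above(a,c), above(b,b), above(c,b), above(c,c), above(e,e), marked(c), marked(e), near(c), near(e), on(c,c), on(e,e)}

swap(e); tag(a,c); swap(c)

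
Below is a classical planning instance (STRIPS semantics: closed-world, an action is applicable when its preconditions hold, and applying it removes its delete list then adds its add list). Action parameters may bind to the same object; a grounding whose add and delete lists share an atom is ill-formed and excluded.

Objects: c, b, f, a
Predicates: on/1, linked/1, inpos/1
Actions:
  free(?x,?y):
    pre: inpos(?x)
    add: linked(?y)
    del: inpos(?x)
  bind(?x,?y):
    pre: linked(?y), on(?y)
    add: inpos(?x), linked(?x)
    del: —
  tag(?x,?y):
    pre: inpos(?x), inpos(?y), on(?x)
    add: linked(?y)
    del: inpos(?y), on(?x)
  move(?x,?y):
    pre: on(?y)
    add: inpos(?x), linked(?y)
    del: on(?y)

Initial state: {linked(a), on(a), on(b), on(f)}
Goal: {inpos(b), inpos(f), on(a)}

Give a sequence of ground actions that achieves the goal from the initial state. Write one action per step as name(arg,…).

bind(b,a); bind(f,b)

1. bind(b,a)  →  {inpos(b), linked(a), linked(b), on(a), on(b), on(f)}
2. bind(f,b)  →  {inpos(b), inpos(f), linked(a), linked(b), linked(f), on(a), on(b), on(f)}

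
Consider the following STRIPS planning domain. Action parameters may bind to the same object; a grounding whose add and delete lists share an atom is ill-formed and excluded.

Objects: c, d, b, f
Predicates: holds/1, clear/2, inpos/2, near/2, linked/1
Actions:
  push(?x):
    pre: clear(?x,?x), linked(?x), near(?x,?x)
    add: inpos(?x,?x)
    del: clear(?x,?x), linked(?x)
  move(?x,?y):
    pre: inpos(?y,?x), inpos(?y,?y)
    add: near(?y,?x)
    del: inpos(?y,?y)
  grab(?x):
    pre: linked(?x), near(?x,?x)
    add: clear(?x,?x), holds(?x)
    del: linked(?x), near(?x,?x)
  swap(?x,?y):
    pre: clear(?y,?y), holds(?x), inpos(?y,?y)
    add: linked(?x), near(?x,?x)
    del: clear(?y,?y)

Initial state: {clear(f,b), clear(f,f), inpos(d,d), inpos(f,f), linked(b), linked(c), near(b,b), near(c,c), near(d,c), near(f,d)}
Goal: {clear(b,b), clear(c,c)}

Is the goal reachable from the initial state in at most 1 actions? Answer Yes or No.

No

1. grab(c)  →  {clear(c,c), clear(f,b), clear(f,f), holds(c), inpos(d,d), inpos(f,f), linked(b), near(b,b), near(d,c), near(f,d)}
2. grab(b)  →  {clear(b,b), clear(c,c), clear(f,b), clear(f,f), holds(b), holds(c), inpos(d,d), inpos(f,f), near(d,c), near(f,d)}
optimal plan length = 2; 2 > 1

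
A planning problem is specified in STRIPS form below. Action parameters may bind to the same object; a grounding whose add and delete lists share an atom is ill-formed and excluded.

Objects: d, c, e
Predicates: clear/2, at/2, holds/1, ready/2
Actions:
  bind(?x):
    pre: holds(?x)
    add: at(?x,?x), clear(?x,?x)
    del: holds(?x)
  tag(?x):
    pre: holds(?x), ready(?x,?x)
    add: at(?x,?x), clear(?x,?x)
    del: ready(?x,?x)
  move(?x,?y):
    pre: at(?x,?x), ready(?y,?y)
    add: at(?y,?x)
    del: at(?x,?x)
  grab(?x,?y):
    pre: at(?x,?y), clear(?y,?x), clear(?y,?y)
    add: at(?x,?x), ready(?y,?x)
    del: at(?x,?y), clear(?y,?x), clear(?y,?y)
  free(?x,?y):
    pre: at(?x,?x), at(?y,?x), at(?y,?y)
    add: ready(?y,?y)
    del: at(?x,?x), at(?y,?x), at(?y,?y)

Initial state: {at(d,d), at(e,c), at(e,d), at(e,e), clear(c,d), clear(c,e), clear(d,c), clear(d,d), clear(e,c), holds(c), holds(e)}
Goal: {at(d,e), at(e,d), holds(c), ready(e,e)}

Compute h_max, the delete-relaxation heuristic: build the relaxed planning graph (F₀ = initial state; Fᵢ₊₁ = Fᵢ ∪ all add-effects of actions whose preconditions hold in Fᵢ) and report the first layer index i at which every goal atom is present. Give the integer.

2

F0 = init (11 atoms)
F1 = F0 ∪ {at(c,c), clear(c,c), clear(e,e), ready(d,d), ready(e,e)}  (16 atoms)
F2 = F1 ∪ {at(d,c), at(d,e), ready(c,c), ready(c,e)}  (20 atoms)
goal ⊆ F2  ⇒  h_max = 2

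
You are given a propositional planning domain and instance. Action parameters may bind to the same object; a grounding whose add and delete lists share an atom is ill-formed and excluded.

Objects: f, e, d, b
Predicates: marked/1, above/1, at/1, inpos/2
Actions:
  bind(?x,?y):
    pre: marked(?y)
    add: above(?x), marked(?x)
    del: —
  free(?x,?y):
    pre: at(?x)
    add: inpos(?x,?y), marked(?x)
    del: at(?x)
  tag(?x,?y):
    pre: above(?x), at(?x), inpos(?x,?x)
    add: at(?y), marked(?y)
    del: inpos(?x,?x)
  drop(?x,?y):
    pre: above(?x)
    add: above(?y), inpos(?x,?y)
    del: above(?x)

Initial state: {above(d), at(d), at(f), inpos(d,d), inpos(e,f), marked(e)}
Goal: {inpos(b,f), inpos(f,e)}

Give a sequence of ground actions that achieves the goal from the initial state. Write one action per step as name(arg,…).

bind(b,e); free(f,e); drop(b,f)

1. bind(b,e)  →  {above(b), above(d), at(d), at(f), inpos(d,d), inpos(e,f), marked(b), marked(e)}
2. free(f,e)  →  {above(b), above(d), at(d), inpos(d,d), inpos(e,f), inpos(f,e), marked(b), marked(e), marked(f)}
3. drop(b,f)  →  {above(d), above(f), at(d), inpos(b,f), inpos(d,d), inpos(e,f), inpos(f,e), marked(b), marked(e), marked(f)}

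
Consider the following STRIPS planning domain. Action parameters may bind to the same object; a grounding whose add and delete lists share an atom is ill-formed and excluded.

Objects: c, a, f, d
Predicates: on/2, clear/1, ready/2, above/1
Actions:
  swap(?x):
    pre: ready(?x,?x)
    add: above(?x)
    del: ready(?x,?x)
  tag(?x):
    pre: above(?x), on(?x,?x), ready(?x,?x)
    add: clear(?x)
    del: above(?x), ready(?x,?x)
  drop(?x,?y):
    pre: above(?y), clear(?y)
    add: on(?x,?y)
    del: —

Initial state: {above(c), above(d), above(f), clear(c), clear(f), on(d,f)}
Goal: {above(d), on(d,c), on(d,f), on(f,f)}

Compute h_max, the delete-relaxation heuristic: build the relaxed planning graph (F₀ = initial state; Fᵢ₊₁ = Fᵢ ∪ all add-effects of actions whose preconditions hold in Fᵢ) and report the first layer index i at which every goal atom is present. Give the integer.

F0 = init (6 atoms)
F1 = F0 ∪ {on(a,c), on(a,f), on(c,c), on(c,f), on(d,c), on(f,c), on(f,f)}  (13 atoms)
goal ⊆ F1  ⇒  h_max = 1

1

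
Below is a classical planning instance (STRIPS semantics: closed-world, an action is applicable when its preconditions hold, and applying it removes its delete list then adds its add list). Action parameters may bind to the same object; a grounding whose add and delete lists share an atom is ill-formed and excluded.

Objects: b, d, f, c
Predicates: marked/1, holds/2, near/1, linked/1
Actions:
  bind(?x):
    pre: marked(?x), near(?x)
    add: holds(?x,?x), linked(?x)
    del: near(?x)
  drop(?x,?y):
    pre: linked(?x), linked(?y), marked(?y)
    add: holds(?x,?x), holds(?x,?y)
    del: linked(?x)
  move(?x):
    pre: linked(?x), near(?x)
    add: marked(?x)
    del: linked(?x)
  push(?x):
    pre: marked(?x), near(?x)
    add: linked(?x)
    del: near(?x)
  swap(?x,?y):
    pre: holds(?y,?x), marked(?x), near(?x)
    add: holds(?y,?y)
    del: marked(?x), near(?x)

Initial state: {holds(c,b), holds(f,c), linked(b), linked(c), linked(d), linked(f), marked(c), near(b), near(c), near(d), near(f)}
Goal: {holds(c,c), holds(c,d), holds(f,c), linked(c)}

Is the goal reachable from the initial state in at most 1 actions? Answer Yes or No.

No

1. move(d)  →  {holds(c,b), holds(f,c), linked(b), linked(c), linked(f), marked(c), marked(d), near(b), near(c), near(d), near(f)}
2. bind(d)  →  {holds(c,b), holds(d,d), holds(f,c), linked(b), linked(c), linked(d), linked(f), marked(c), marked(d), near(b), near(c), near(f)}
3. drop(c,d)  →  {holds(c,b), holds(c,c), holds(c,d), holds(d,d), holds(f,c), linked(b), linked(d), linked(f), marked(c), marked(d), near(b), near(c), near(f)}
4. bind(c)  →  {holds(c,b), holds(c,c), holds(c,d), holds(d,d), holds(f,c), linked(b), linked(c), linked(d), linked(f), marked(c), marked(d), near(b), near(f)}
optimal plan length = 4; 4 > 1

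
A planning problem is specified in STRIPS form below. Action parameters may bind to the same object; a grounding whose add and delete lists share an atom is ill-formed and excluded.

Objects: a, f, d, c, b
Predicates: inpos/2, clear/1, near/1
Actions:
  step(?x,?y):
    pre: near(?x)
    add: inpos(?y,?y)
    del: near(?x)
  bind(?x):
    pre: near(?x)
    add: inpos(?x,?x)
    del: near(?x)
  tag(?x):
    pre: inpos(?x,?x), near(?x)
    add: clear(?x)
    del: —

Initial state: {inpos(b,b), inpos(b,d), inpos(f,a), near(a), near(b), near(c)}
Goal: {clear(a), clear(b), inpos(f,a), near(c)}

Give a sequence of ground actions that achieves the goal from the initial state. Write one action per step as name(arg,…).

1. tag(b)  →  {clear(b), inpos(b,b), inpos(b,d), inpos(f,a), near(a), near(b), near(c)}
2. step(b,a)  →  {clear(b), inpos(a,a), inpos(b,b), inpos(b,d), inpos(f,a), near(a), near(c)}
3. tag(a)  →  {clear(a), clear(b), inpos(a,a), inpos(b,b), inpos(b,d), inpos(f,a), near(a), near(c)}

tag(b); step(b,a); tag(a)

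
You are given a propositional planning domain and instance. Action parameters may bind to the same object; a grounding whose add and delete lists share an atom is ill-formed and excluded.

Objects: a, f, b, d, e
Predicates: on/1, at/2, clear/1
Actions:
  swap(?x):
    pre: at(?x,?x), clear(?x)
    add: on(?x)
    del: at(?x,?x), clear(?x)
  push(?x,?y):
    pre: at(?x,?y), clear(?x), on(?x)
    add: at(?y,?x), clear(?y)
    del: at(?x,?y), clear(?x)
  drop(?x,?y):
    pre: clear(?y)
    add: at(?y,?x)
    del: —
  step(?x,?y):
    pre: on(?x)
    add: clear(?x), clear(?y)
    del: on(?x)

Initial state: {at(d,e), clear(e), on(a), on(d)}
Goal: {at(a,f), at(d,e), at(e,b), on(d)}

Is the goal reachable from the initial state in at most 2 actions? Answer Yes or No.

No

1. drop(b,e)  →  {at(d,e), at(e,b), clear(e), on(a), on(d)}
2. step(a,a)  →  {at(d,e), at(e,b), clear(a), clear(e), on(d)}
3. drop(f,a)  →  {at(a,f), at(d,e), at(e,b), clear(a), clear(e), on(d)}
optimal plan length = 3; 3 > 2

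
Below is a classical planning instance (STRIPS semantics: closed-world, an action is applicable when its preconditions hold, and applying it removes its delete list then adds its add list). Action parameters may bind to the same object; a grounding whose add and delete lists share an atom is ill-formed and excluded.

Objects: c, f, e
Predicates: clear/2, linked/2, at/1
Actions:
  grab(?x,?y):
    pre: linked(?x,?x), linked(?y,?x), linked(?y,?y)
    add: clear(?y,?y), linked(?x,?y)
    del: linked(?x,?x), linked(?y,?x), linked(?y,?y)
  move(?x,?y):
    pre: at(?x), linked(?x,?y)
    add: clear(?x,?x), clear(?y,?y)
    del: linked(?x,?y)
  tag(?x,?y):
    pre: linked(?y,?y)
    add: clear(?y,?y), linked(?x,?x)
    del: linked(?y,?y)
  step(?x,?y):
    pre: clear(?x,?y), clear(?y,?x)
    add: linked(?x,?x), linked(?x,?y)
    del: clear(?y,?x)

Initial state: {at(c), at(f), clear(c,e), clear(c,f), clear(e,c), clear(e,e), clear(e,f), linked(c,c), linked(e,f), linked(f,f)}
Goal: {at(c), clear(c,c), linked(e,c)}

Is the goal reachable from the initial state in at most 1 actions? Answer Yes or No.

No

1. move(c,c)  →  {at(c), at(f), clear(c,c), clear(c,e), clear(c,f), clear(e,c), clear(e,e), clear(e,f), linked(e,f), linked(f,f)}
2. step(e,c)  →  {at(c), at(f), clear(c,c), clear(c,f), clear(e,c), clear(e,e), clear(e,f), linked(e,c), linked(e,e), linked(e,f), linked(f,f)}
optimal plan length = 2; 2 > 1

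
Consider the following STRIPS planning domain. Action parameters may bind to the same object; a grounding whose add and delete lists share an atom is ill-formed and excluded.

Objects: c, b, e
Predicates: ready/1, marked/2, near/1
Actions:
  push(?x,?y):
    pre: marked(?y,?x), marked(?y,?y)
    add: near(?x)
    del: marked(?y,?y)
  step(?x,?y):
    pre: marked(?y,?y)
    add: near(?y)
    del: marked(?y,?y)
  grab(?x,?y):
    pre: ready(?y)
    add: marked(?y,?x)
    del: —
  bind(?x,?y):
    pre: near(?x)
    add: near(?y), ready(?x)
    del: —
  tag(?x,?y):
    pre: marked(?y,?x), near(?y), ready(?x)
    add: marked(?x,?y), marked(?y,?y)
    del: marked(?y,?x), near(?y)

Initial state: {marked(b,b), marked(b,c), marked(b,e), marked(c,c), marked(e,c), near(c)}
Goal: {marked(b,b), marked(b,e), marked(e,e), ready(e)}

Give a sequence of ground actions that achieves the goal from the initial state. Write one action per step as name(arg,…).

1. bind(c,e)  →  {marked(b,b), marked(b,c), marked(b,e), marked(c,c), marked(e,c), near(c), near(e), ready(c)}
2. bind(e,c)  →  {marked(b,b), marked(b,c), marked(b,e), marked(c,c), marked(e,c), near(c), near(e), ready(c), ready(e)}
3. grab(e,e)  →  {marked(b,b), marked(b,c), marked(b,e), marked(c,c), marked(e,c), marked(e,e), near(c), near(e), ready(c), ready(e)}

bind(c,e); bind(e,c); grab(e,e)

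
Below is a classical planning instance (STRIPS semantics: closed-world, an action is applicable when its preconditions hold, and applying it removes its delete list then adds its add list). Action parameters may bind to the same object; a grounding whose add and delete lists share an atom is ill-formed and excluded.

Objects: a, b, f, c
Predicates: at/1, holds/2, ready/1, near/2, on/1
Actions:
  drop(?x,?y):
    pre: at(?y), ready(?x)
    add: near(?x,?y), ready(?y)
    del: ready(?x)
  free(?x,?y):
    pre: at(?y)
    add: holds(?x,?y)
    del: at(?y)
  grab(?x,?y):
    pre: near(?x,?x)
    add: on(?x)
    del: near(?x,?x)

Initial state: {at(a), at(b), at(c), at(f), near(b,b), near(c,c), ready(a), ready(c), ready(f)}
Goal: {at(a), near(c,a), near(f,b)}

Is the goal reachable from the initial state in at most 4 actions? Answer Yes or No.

Yes

1. drop(f,b)  →  {at(a), at(b), at(c), at(f), near(b,b), near(c,c), near(f,b), ready(a), ready(b), ready(c)}
2. drop(c,a)  →  {at(a), at(b), at(c), at(f), near(b,b), near(c,a), near(c,c), near(f,b), ready(a), ready(b)}
optimal plan length = 2; 2 ≤ 4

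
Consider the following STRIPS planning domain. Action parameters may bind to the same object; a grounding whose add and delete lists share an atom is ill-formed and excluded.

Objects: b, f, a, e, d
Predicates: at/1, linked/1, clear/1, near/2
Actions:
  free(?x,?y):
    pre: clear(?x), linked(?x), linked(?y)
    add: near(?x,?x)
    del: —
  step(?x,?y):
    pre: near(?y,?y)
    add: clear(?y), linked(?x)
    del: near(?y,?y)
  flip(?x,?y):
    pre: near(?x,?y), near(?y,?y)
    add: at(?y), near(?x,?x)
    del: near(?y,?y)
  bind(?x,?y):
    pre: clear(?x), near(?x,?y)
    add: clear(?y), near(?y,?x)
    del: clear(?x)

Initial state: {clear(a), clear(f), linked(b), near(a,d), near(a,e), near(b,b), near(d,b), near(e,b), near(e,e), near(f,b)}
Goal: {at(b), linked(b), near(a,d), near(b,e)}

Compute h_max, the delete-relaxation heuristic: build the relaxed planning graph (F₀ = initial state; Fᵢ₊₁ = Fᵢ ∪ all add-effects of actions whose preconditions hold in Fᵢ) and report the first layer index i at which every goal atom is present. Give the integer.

F0 = init (10 atoms)
F1 = F0 ∪ {at(b), at(e), clear(b), clear(d), clear(e), linked(a), linked(d), linked(e), linked(f), near(a,a), near(b,f), near(d,a), near(d,d), near(e,a), near(f,f)}  (25 atoms)
F2 = F1 ∪ {at(a), at(d), at(f), near(b,d), near(b,e)}  (30 atoms)
goal ⊆ F2  ⇒  h_max = 2

2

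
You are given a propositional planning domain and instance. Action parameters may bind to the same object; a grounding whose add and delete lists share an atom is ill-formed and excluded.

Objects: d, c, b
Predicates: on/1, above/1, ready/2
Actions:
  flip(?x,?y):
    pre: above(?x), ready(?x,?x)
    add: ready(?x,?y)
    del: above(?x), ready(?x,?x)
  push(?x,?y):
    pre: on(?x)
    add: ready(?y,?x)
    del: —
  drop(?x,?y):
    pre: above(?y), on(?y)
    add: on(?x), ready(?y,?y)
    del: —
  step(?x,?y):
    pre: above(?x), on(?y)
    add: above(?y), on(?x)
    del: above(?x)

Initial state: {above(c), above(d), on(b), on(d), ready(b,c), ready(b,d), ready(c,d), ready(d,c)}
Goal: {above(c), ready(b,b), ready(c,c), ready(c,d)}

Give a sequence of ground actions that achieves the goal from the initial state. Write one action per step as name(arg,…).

push(b,b); drop(c,d); push(c,c)

1. push(b,b)  →  {above(c), above(d), on(b), on(d), ready(b,b), ready(b,c), ready(b,d), ready(c,d), ready(d,c)}
2. drop(c,d)  →  {above(c), above(d), on(b), on(c), on(d), ready(b,b), ready(b,c), ready(b,d), ready(c,d), ready(d,c), ready(d,d)}
3. push(c,c)  →  {above(c), above(d), on(b), on(c), on(d), ready(b,b), ready(b,c), ready(b,d), ready(c,c), ready(c,d), ready(d,c), ready(d,d)}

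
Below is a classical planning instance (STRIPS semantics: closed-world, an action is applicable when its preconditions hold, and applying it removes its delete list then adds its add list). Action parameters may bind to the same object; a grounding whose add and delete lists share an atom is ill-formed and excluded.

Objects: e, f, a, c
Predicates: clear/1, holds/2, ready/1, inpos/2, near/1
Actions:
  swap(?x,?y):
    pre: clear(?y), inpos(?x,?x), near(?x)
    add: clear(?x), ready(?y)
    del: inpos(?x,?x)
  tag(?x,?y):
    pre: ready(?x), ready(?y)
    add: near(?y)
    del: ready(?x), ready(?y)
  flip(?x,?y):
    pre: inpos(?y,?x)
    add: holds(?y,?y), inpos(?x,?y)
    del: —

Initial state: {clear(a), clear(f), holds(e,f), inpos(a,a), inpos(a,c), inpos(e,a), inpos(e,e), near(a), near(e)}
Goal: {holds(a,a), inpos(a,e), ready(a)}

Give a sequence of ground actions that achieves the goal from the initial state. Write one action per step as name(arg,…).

1. swap(e,a)  →  {clear(a), clear(e), clear(f), holds(e,f), inpos(a,a), inpos(a,c), inpos(e,a), near(a), near(e), ready(a)}
2. flip(a,e)  →  {clear(a), clear(e), clear(f), holds(e,e), holds(e,f), inpos(a,a), inpos(a,c), inpos(a,e), inpos(e,a), near(a), near(e), ready(a)}
3. flip(e,a)  →  {clear(a), clear(e), clear(f), holds(a,a), holds(e,e), holds(e,f), inpos(a,a), inpos(a,c), inpos(a,e), inpos(e,a), near(a), near(e), ready(a)}

swap(e,a); flip(a,e); flip(e,a)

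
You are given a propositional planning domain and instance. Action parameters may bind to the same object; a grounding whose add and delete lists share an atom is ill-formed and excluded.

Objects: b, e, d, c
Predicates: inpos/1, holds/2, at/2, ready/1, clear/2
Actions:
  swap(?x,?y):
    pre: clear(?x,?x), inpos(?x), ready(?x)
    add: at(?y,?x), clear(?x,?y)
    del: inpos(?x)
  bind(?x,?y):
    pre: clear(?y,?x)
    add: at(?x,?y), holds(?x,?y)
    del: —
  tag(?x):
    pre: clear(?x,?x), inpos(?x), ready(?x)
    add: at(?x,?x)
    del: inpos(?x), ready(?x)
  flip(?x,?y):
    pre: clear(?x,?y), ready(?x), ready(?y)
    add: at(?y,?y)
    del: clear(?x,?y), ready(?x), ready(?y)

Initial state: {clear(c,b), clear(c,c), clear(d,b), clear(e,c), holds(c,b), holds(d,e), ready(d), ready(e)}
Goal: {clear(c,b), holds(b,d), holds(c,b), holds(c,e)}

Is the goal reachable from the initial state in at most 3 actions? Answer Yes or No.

Yes

1. bind(b,d)  →  {at(b,d), clear(c,b), clear(c,c), clear(d,b), clear(e,c), holds(b,d), holds(c,b), holds(d,e), ready(d), ready(e)}
2. bind(c,e)  →  {at(b,d), at(c,e), clear(c,b), clear(c,c), clear(d,b), clear(e,c), holds(b,d), holds(c,b), holds(c,e), holds(d,e), ready(d), ready(e)}
optimal plan length = 2; 2 ≤ 3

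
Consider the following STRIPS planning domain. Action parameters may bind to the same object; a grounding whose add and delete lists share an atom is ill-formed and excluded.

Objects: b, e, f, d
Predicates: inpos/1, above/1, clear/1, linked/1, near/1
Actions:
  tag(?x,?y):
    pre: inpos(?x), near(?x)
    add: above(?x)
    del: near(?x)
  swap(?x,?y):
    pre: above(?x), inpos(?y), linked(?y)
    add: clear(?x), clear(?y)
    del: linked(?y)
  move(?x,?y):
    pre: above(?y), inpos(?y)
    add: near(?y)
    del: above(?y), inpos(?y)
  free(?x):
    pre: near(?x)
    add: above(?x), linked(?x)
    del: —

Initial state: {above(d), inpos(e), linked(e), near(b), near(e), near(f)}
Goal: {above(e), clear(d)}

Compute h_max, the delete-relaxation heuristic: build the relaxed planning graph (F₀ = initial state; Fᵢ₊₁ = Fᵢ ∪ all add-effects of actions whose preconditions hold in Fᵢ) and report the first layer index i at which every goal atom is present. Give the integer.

F0 = init (6 atoms)
F1 = F0 ∪ {above(b), above(e), above(f), clear(d), clear(e), linked(b), linked(f)}  (13 atoms)
goal ⊆ F1  ⇒  h_max = 1

1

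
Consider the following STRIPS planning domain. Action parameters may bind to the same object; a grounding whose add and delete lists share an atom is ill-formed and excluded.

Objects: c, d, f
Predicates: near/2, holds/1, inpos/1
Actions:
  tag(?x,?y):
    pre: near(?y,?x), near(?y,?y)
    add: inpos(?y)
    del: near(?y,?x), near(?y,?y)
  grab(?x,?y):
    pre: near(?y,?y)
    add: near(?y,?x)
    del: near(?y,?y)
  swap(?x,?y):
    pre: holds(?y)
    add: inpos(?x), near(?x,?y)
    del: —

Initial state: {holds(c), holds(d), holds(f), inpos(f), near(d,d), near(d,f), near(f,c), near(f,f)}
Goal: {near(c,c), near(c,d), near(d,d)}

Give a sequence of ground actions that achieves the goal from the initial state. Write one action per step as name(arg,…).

swap(c,c); swap(c,d)

1. swap(c,c)  →  {holds(c), holds(d), holds(f), inpos(c), inpos(f), near(c,c), near(d,d), near(d,f), near(f,c), near(f,f)}
2. swap(c,d)  →  {holds(c), holds(d), holds(f), inpos(c), inpos(f), near(c,c), near(c,d), near(d,d), near(d,f), near(f,c), near(f,f)}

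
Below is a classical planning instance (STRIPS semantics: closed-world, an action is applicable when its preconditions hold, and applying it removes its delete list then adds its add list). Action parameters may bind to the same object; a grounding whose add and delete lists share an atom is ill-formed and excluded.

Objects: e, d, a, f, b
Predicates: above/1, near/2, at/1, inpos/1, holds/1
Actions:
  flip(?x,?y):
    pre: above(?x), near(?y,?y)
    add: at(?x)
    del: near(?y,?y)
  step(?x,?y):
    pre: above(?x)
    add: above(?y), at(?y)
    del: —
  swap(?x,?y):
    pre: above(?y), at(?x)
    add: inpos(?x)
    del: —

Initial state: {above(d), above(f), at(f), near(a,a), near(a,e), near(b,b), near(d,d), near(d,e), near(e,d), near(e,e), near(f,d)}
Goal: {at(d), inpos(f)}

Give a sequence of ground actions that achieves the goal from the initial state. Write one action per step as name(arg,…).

flip(d,e); swap(f,d)

1. flip(d,e)  →  {above(d), above(f), at(d), at(f), near(a,a), near(a,e), near(b,b), near(d,d), near(d,e), near(e,d), near(f,d)}
2. swap(f,d)  →  {above(d), above(f), at(d), at(f), inpos(f), near(a,a), near(a,e), near(b,b), near(d,d), near(d,e), near(e,d), near(f,d)}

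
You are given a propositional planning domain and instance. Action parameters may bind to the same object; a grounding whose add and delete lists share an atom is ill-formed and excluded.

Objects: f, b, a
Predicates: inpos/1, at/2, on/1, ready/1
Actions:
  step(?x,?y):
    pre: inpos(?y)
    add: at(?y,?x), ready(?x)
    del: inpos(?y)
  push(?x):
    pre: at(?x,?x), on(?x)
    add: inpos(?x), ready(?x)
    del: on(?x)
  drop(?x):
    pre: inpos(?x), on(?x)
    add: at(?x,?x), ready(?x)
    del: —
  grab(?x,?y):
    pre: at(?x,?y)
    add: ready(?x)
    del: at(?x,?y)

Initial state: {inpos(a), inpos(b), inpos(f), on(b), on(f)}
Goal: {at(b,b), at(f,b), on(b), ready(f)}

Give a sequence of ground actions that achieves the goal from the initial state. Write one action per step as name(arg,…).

1. step(f,a)  →  {at(a,f), inpos(b), inpos(f), on(b), on(f), ready(f)}
2. step(b,f)  →  {at(a,f), at(f,b), inpos(b), on(b), on(f), ready(b), ready(f)}
3. step(b,b)  →  {at(a,f), at(b,b), at(f,b), on(b), on(f), ready(b), ready(f)}

step(f,a); step(b,f); step(b,b)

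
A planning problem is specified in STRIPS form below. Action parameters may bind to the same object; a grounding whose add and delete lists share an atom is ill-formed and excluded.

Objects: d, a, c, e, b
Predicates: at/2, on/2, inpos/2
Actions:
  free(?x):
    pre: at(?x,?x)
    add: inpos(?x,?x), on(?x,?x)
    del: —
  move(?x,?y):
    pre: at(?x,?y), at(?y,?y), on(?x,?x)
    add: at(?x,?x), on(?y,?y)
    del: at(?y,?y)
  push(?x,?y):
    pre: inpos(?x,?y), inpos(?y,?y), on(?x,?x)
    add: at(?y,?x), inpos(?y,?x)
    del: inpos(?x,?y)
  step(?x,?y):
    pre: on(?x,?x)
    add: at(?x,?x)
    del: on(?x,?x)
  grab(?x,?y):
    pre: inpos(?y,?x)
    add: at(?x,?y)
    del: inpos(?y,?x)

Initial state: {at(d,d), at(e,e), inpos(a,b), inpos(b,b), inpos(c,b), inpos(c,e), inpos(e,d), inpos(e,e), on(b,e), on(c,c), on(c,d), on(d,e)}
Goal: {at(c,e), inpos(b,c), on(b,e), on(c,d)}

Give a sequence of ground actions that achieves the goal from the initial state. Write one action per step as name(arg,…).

1. push(c,e)  →  {at(d,d), at(e,c), at(e,e), inpos(a,b), inpos(b,b), inpos(c,b), inpos(e,c), inpos(e,d), inpos(e,e), on(b,e), on(c,c), on(c,d), on(d,e)}
2. push(c,b)  →  {at(b,c), at(d,d), at(e,c), at(e,e), inpos(a,b), inpos(b,b), inpos(b,c), inpos(e,c), inpos(e,d), inpos(e,e), on(b,e), on(c,c), on(c,d), on(d,e)}
3. grab(c,e)  →  {at(b,c), at(c,e), at(d,d), at(e,c), at(e,e), inpos(a,b), inpos(b,b), inpos(b,c), inpos(e,d), inpos(e,e), on(b,e), on(c,c), on(c,d), on(d,e)}

push(c,e); push(c,b); grab(c,e)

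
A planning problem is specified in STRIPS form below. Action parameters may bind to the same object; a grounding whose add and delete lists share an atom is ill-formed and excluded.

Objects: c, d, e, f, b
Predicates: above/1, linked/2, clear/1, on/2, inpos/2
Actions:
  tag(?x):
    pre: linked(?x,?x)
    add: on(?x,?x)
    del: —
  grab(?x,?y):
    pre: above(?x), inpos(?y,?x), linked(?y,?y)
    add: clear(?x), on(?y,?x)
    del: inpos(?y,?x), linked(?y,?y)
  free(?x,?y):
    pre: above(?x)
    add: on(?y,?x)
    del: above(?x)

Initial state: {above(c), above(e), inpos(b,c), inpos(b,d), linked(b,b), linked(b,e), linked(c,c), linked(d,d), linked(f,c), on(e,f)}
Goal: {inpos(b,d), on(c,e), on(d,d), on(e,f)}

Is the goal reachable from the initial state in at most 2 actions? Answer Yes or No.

Yes

1. tag(d)  →  {above(c), above(e), inpos(b,c), inpos(b,d), linked(b,b), linked(b,e), linked(c,c), linked(d,d), linked(f,c), on(d,d), on(e,f)}
2. free(e,c)  →  {above(c), inpos(b,c), inpos(b,d), linked(b,b), linked(b,e), linked(c,c), linked(d,d), linked(f,c), on(c,e), on(d,d), on(e,f)}
optimal plan length = 2; 2 ≤ 2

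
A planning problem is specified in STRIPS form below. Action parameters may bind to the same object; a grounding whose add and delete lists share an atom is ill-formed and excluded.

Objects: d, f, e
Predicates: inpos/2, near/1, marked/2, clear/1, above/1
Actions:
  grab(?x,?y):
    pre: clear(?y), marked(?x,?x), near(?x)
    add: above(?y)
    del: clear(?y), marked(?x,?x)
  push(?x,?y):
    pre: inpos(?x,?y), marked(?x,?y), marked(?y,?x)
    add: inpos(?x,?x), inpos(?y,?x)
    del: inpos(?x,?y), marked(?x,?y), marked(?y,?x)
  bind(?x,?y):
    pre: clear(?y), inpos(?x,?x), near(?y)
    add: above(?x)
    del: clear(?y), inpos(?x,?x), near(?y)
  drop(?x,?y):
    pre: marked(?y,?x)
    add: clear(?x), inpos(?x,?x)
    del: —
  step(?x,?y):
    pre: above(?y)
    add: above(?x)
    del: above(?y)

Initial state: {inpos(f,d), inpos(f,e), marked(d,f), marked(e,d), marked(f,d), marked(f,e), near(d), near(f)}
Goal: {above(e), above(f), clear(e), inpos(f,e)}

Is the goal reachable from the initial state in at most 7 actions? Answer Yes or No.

Yes

1. drop(d,f)  →  {clear(d), inpos(d,d), inpos(f,d), inpos(f,e), marked(d,f), marked(e,d), marked(f,d), marked(f,e), near(d), near(f)}
2. drop(f,d)  →  {clear(d), clear(f), inpos(d,d), inpos(f,d), inpos(f,e), inpos(f,f), marked(d,f), marked(e,d), marked(f,d), marked(f,e), near(d), near(f)}
3. bind(f,d)  →  {above(f), clear(f), inpos(d,d), inpos(f,d), inpos(f,e), marked(d,f), marked(e,d), marked(f,d), marked(f,e), near(f)}
4. drop(e,f)  →  {above(f), clear(e), clear(f), inpos(d,d), inpos(e,e), inpos(f,d), inpos(f,e), marked(d,f), marked(e,d), marked(f,d), marked(f,e), near(f)}
5. bind(e,f)  →  {above(e), above(f), clear(e), inpos(d,d), inpos(f,d), inpos(f,e), marked(d,f), marked(e,d), marked(f,d), marked(f,e)}
optimal plan length = 5; 5 ≤ 7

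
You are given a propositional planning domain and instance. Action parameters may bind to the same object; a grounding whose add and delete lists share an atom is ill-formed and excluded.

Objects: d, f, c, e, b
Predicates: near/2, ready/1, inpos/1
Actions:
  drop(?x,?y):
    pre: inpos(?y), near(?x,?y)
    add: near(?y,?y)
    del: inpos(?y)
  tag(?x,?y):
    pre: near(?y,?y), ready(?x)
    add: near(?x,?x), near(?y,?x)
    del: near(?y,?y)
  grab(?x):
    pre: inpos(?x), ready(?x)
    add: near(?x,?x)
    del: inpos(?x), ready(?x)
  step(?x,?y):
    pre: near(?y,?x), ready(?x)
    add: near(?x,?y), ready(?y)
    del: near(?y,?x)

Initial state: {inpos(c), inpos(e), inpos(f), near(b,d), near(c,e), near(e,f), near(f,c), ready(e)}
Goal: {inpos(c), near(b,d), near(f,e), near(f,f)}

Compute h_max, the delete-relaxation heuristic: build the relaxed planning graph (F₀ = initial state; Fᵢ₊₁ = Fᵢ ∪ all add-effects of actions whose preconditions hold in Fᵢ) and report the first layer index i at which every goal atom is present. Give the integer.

F0 = init (8 atoms)
F1 = F0 ∪ {near(c,c), near(e,c), near(e,e), near(f,f), ready(c)}  (13 atoms)
F2 = F1 ∪ {near(c,f), near(f,e), ready(f)}  (16 atoms)
goal ⊆ F2  ⇒  h_max = 2

2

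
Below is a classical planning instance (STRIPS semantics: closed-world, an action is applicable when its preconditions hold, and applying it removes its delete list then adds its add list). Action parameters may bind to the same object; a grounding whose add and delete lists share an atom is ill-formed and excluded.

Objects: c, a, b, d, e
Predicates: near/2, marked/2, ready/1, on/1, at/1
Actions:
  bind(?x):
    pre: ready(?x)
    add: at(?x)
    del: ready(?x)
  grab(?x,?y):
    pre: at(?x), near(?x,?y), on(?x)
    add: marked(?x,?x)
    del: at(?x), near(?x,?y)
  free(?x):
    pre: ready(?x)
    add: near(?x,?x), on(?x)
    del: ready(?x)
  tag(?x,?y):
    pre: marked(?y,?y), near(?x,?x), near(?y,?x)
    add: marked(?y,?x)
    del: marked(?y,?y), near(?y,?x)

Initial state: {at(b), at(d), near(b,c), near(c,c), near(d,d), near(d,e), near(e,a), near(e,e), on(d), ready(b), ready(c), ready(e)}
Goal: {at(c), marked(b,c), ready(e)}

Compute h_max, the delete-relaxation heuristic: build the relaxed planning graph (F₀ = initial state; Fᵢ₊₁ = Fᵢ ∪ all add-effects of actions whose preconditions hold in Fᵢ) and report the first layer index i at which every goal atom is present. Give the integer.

3

F0 = init (12 atoms)
F1 = F0 ∪ {at(c), at(e), marked(d,d), near(b,b), on(b), on(c), on(e)}  (19 atoms)
F2 = F1 ∪ {marked(b,b), marked(c,c), marked(d,e), marked(e,e)}  (23 atoms)
F3 = F2 ∪ {marked(b,c)}  (24 atoms)
goal ⊆ F3  ⇒  h_max = 3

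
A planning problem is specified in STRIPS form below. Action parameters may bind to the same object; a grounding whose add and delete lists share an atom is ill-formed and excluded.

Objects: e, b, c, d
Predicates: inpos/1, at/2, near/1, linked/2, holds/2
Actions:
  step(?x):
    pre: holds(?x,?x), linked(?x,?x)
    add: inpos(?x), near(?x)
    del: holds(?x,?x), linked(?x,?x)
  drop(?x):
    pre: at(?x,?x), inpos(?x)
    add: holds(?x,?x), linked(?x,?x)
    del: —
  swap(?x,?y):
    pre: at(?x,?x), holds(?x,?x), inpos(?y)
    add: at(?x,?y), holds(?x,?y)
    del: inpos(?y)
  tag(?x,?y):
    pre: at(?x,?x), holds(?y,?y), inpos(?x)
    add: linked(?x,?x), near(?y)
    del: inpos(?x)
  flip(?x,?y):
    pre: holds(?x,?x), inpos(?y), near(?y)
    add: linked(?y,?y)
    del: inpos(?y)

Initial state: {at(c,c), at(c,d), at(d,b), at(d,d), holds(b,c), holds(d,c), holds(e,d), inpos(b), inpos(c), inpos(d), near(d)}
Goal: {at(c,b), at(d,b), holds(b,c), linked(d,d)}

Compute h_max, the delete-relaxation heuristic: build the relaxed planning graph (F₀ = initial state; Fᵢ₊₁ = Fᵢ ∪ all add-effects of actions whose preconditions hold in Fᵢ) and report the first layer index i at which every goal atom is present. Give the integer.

F0 = init (11 atoms)
F1 = F0 ∪ {holds(c,c), holds(d,d), linked(c,c), linked(d,d)}  (15 atoms)
F2 = F1 ∪ {at(c,b), at(d,c), holds(c,b), holds(c,d), holds(d,b), near(c)}  (21 atoms)
goal ⊆ F2  ⇒  h_max = 2

2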